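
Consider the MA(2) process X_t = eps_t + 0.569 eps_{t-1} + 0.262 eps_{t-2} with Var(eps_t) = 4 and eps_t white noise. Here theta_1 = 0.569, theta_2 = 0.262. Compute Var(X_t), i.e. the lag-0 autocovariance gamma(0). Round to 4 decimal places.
\gamma(0) = 5.5696

For an MA(q) process X_t = eps_t + sum_i theta_i eps_{t-i} with
Var(eps_t) = sigma^2, the variance is
  gamma(0) = sigma^2 * (1 + sum_i theta_i^2).
  sum_i theta_i^2 = (0.569)^2 + (0.262)^2 = 0.323761 + 0.068644 = 0.392405.
  gamma(0) = 4 * (1 + 0.392405) = 4 * 1.392405 = 5.56962, which rounds to 5.5696.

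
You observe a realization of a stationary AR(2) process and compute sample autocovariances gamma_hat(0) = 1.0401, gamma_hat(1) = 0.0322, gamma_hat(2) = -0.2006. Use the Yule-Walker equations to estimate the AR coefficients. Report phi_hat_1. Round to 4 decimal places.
\hat\phi_{1} = 0.0370

The Yule-Walker equations for an AR(p) process read, in matrix form,
  Gamma_p phi = r_p,   with   (Gamma_p)_{ij} = gamma(|i - j|),
                       (r_p)_i = gamma(i),   i,j = 1..p.
Substitute the sample gammas (Toeplitz matrix and right-hand side of size 2):
  Gamma_p = [[1.0401, 0.0322], [0.0322, 1.0401]]
  r_p     = [0.0322, -0.2006]
Written out:
  1.0401 phi_1 + 0.0322 phi_2 = 0.0322
  0.0322 phi_1 + 1.0401 phi_2 = -0.2006
Solve by Cramer's rule:
  det = gamma(0)^2 - gamma(1)^2 = (1.0401)^2 - (0.0322)^2 = 1.08180801 - 0.00103684 = 1.08077117
  phi_hat_1 = [gamma(1) gamma(0) - gamma(1) gamma(2)] / det = [(0.0322)(1.0401) - (0.0322)(-0.2006)] / 1.08077117 = 0.03995054 / 1.08077117 = 0.037
  phi_hat_2 = [gamma(0) gamma(2) - gamma(1)^2] / det = [(1.0401)(-0.2006) - (0.0322)^2] / 1.08077117 = -0.2096809 / 1.08077117 = -0.194
So phi_hat = [0.0370, -0.1940].
Therefore phi_hat_1 = 0.0370.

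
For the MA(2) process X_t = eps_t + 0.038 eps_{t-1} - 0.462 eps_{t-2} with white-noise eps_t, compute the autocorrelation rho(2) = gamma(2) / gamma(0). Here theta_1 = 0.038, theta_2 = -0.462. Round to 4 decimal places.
\rho(2) = -0.3803

For an MA(q) process with theta_0 = 1, the autocovariance is
  gamma(k) = sigma^2 * sum_{i=0..q-k} theta_i * theta_{i+k},
and rho(k) = gamma(k) / gamma(0). Sigma^2 cancels.
  numerator   = (1)*(-0.462) = -0.462.
  denominator = (1)^2 + (0.038)^2 + (-0.462)^2 = 1.214888.
  rho(2) = -0.462 / 1.214888 = -0.3803.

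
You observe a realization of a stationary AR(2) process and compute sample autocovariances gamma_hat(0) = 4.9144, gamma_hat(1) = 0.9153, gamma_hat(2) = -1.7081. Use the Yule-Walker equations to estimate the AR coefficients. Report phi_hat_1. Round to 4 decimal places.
\hat\phi_{1} = 0.2600

The Yule-Walker equations for an AR(p) process read, in matrix form,
  Gamma_p phi = r_p,   with   (Gamma_p)_{ij} = gamma(|i - j|),
                       (r_p)_i = gamma(i),   i,j = 1..p.
Substitute the sample gammas (Toeplitz matrix and right-hand side of size 2):
  Gamma_p = [[4.9144, 0.9153], [0.9153, 4.9144]]
  r_p     = [0.9153, -1.7081]
Written out:
  4.9144 phi_1 + 0.9153 phi_2 = 0.9153
  0.9153 phi_1 + 4.9144 phi_2 = -1.7081
Solve by Cramer's rule:
  det = gamma(0)^2 - gamma(1)^2 = (4.9144)^2 - (0.9153)^2 = 24.15132736 - 0.83777409 = 23.31355327
  phi_hat_1 = [gamma(1) gamma(0) - gamma(1) gamma(2)] / det = [(0.9153)(4.9144) - (0.9153)(-1.7081)] / 23.31355327 = 6.06157425 / 23.31355327 = 0.26
  phi_hat_2 = [gamma(0) gamma(2) - gamma(1)^2] / det = [(4.9144)(-1.7081) - (0.9153)^2] / 23.31355327 = -9.23206073 / 23.31355327 = -0.396
So phi_hat = [0.2600, -0.3960].
Therefore phi_hat_1 = 0.2600.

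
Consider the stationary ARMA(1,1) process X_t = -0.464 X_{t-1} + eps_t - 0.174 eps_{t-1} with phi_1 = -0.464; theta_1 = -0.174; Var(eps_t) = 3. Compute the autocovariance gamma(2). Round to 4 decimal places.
\gamma(2) = 1.2231

Multiply the model equation by X_{t-k} and take expectations. With theta_0 = psi_0 = 1 and psi_j the MA(infinity) weights, this gives
  gamma(k) - sum_i phi_i gamma(k-i) = c_k,
  c_k = sigma^2 * sum_{j=k..q} theta_j psi_{j-k}   (c_k = 0 for k > q),
using gamma(-m) = gamma(m).
psi-weights needed (psi_j = theta_j + sum_i phi_i psi_{j-i}):
  psi_1 = theta_1 + phi_1 = -0.174 + (-0.464) = -0.638
Right-hand sides:
  c_0 = sigma^2 (1 + theta_1 psi_1) = 3 * (1 + (-0.174)(-0.638)) = 3 * 1.111012 = 3.333036
  c_1 = sigma^2 theta_1 = 3 * (-0.174) = -0.522
  c_2 = 0
Equations for k = 0 and k = 1 (AR order 1):
  gamma(0) = phi_1 gamma(1) + c_0
  gamma(1) = phi_1 gamma(0) + c_1
Substituting the second into the first: gamma(0) (1 - phi_1^2) = c_0 + phi_1 c_1, so
  gamma(0) = (c_0 + phi_1 c_1) / (1 - phi_1^2) = (3.333036 + (-0.464)(-0.522)) / (1 - (-0.464)^2) = 3.575244 / 0.784704 = 4.556169.
  gamma(1) = phi_1 gamma(0) + c_1 = (-0.464)(4.556169) + (-0.522) = -2.636062.
For k = 2 (> q): gamma(2) = phi_1 gamma(1) = (-0.464)(-2.636062) = 1.223133.
Therefore gamma(2) = 1.2231 (to 4 decimal places).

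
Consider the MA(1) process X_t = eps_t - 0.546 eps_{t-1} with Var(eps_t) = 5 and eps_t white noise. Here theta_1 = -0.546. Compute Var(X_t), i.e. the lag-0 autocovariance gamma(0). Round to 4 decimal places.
\gamma(0) = 6.4906

For an MA(q) process X_t = eps_t + sum_i theta_i eps_{t-i} with
Var(eps_t) = sigma^2, the variance is
  gamma(0) = sigma^2 * (1 + sum_i theta_i^2).
  sum_i theta_i^2 = (-0.546)^2 = 0.298116.
  gamma(0) = 5 * (1 + 0.298116) = 5 * 1.298116 = 6.49058, which rounds to 6.4906.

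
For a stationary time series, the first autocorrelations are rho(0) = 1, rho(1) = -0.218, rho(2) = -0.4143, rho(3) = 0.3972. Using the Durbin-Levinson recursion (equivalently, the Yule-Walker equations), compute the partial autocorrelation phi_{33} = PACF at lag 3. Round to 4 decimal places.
\phi_{33} = 0.2160

The PACF at lag k is phi_{kk}, the last component of the solution
to the Yule-Walker system G_k phi = r_k where
  (G_k)_{ij} = rho(|i - j|), (r_k)_i = rho(i), i,j = 1..k.
Equivalently, Durbin-Levinson gives phi_{kk} iteratively:
  phi_{11} = rho(1)
  phi_{kk} = [rho(k) - sum_{j=1..k-1} phi_{k-1,j} rho(k-j)]
            / [1 - sum_{j=1..k-1} phi_{k-1,j} rho(j)],
  phi_{k,j} = phi_{k-1,j} - phi_{kk} phi_{k-1,k-j},  j = 1..k-1.
Step k = 1:
  phi_11 = rho(1) = -0.218.
Step k = 2:
  phi_22 = [rho(2) - phi_11 rho(1)] / [1 - phi_11 rho(1)] = [-0.4143 - (-0.218)(-0.218)] / [1 - (-0.218)(-0.218)]
         = -0.461824 / 0.952476 = -0.484867.
  Update: phi_21 = phi_11 - phi_22 phi_11 = -0.218 - (-0.484867)(-0.218) = -0.323701.
Step k = 3:
  phi_33 = [rho(3) - phi_21 rho(2) - phi_22 rho(1)] / [1 - phi_21 rho(1) - phi_22 rho(2)]
    numerator   = 0.3972 - (-0.323701)(-0.4143) - (-0.484867)(-0.218) = 0.15738973
    denominator = 1 - (-0.323701)(-0.218) - (-0.484867)(-0.4143) = 0.72855287
  phi_33 = 0.15738973 / 0.72855287 = 0.216.
Therefore phi_{33} = 0.2160.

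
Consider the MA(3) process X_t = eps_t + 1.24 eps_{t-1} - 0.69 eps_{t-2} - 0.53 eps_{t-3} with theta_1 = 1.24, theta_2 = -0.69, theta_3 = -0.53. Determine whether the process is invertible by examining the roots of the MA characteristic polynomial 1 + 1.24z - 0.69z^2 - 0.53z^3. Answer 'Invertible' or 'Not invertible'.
\text{Not invertible}

The MA(q) characteristic polynomial is P(z) = 1 + 1.24z - 0.69z^2 - 0.53z^3.
Invertibility requires all roots to lie outside the unit circle, i.e. |z| > 1 for every root.
Degree 3: look for a simple real root z0 first, then factor out (1 - z/z0) and solve the remaining quadratic.
Testing z0 = -2: P(-2) = 1 + (1.24)(-2) + (-0.69)(-2)^2 + (-0.53)(-2)^3
  = 1 + (-2.48) + (-2.76) + (4.24) = 0.  So z_0 = -2 is a root, |z_0| = 2.
Divide out the factor (1 + 0.5 z) = (1 - z/z0) (since 1/z0 = -0.5):
  P(z) = (1 + 0.5 z)(1 + (0.74) z + (-1.06) z^2)
  [check: z-coef 0.74 - (-0.5) = 1.24; z^2-coef -1.06 - (-0.5)(0.74) = -0.69; z^3-coef -(-0.5)(-1.06) = -0.53.]
Remaining roots from the quadratic factor 1 + (0.74) z + (-1.06) z^2:
  Set 1 + (0.74) z + (-1.06) z^2 = 0, i.e. a z^2 + b z + c = 0 with a = -1.06, b = 0.74, c = 1.
  Discriminant D = b^2 - 4ac = (0.74)^2 - 4*(-1.06)*1 = 0.5476 - (-4.24) = 4.7876.
  D >= 0, so the roots are real: z = (-b +/- sqrt(D)) / (2a) = (-0.74 +/- 2.188059) / (-2.12).
    z_1 = (-0.74 + 2.188059) / (-2.12) = -0.683,   |z_1| = 0.683.
    z_2 = (-0.74 - 2.188059) / (-2.12) = 1.3812,   |z_2| = 1.3812.
Moduli of all roots: 2.0000, 0.6830, 1.3812.
All moduli strictly greater than 1? No.
Verdict: Not invertible.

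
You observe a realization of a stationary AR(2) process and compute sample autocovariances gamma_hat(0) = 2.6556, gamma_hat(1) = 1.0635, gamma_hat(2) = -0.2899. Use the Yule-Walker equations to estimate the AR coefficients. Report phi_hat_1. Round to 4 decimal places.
\hat\phi_{1} = 0.5290

The Yule-Walker equations for an AR(p) process read, in matrix form,
  Gamma_p phi = r_p,   with   (Gamma_p)_{ij} = gamma(|i - j|),
                       (r_p)_i = gamma(i),   i,j = 1..p.
Substitute the sample gammas (Toeplitz matrix and right-hand side of size 2):
  Gamma_p = [[2.6556, 1.0635], [1.0635, 2.6556]]
  r_p     = [1.0635, -0.2899]
Written out:
  2.6556 phi_1 + 1.0635 phi_2 = 1.0635
  1.0635 phi_1 + 2.6556 phi_2 = -0.2899
Solve by Cramer's rule:
  det = gamma(0)^2 - gamma(1)^2 = (2.6556)^2 - (1.0635)^2 = 7.05221136 - 1.13103225 = 5.92117911
  phi_hat_1 = [gamma(1) gamma(0) - gamma(1) gamma(2)] / det = [(1.0635)(2.6556) - (1.0635)(-0.2899)] / 5.92117911 = 3.13253925 / 5.92117911 = 0.529
  phi_hat_2 = [gamma(0) gamma(2) - gamma(1)^2] / det = [(2.6556)(-0.2899) - (1.0635)^2] / 5.92117911 = -1.90089069 / 5.92117911 = -0.321
So phi_hat = [0.5290, -0.3210].
Therefore phi_hat_1 = 0.5290.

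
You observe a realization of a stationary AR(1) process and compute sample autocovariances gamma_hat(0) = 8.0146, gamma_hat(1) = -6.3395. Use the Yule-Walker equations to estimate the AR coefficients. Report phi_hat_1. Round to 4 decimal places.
\hat\phi_{1} = -0.7910

The Yule-Walker equations for an AR(p) process read, in matrix form,
  Gamma_p phi = r_p,   with   (Gamma_p)_{ij} = gamma(|i - j|),
                       (r_p)_i = gamma(i),   i,j = 1..p.
Substitute the sample gammas (Toeplitz matrix and right-hand side of size 1):
  Gamma_p = [[8.0146]]
  r_p     = [-6.3395]
With p = 1 this is the single equation gamma(0) phi_1 = gamma(1):
  phi_hat_1 = gamma(1) / gamma(0) = -6.3395 / 8.0146 = -0.7910.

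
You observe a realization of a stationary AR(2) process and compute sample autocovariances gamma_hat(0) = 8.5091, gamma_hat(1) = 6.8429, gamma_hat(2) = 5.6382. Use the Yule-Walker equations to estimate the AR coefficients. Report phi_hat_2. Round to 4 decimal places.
\hat\phi_{2} = 0.0450

The Yule-Walker equations for an AR(p) process read, in matrix form,
  Gamma_p phi = r_p,   with   (Gamma_p)_{ij} = gamma(|i - j|),
                       (r_p)_i = gamma(i),   i,j = 1..p.
Substitute the sample gammas (Toeplitz matrix and right-hand side of size 2):
  Gamma_p = [[8.5091, 6.8429], [6.8429, 8.5091]]
  r_p     = [6.8429, 5.6382]
Written out:
  8.5091 phi_1 + 6.8429 phi_2 = 6.8429
  6.8429 phi_1 + 8.5091 phi_2 = 5.6382
Solve by Cramer's rule:
  det = gamma(0)^2 - gamma(1)^2 = (8.5091)^2 - (6.8429)^2 = 72.40478281 - 46.82528041 = 25.5795024
  phi_hat_1 = [gamma(1) gamma(0) - gamma(1) gamma(2)] / det = [(6.8429)(8.5091) - (6.8429)(5.6382)] / 25.5795024 = 19.64528161 / 25.5795024 = 0.768
  phi_hat_2 = [gamma(0) gamma(2) - gamma(1)^2] / det = [(8.5091)(5.6382) - (6.8429)^2] / 25.5795024 = 1.15072721 / 25.5795024 = 0.045
So phi_hat = [0.7680, 0.0450].
Therefore phi_hat_2 = 0.0450.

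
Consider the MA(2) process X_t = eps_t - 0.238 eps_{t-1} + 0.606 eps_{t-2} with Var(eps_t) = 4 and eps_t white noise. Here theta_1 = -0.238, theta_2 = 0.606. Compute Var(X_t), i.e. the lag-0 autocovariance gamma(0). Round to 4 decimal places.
\gamma(0) = 5.6955

For an MA(q) process X_t = eps_t + sum_i theta_i eps_{t-i} with
Var(eps_t) = sigma^2, the variance is
  gamma(0) = sigma^2 * (1 + sum_i theta_i^2).
  sum_i theta_i^2 = (-0.238)^2 + (0.606)^2 = 0.056644 + 0.367236 = 0.42388.
  gamma(0) = 4 * (1 + 0.42388) = 4 * 1.42388 = 5.69552, which rounds to 5.6955.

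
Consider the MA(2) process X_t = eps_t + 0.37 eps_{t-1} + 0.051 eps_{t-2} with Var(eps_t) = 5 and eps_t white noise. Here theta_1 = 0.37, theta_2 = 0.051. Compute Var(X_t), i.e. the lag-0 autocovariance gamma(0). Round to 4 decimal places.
\gamma(0) = 5.6975

For an MA(q) process X_t = eps_t + sum_i theta_i eps_{t-i} with
Var(eps_t) = sigma^2, the variance is
  gamma(0) = sigma^2 * (1 + sum_i theta_i^2).
  sum_i theta_i^2 = (0.37)^2 + (0.051)^2 = 0.1369 + 0.002601 = 0.139501.
  gamma(0) = 5 * (1 + 0.139501) = 5 * 1.139501 = 5.697505, which rounds to 5.6975.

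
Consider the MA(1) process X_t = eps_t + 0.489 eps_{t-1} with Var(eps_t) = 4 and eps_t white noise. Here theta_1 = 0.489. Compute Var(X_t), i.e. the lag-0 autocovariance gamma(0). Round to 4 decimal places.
\gamma(0) = 4.9565

For an MA(q) process X_t = eps_t + sum_i theta_i eps_{t-i} with
Var(eps_t) = sigma^2, the variance is
  gamma(0) = sigma^2 * (1 + sum_i theta_i^2).
  sum_i theta_i^2 = (0.489)^2 = 0.239121.
  gamma(0) = 4 * (1 + 0.239121) = 4 * 1.239121 = 4.956484, which rounds to 4.9565.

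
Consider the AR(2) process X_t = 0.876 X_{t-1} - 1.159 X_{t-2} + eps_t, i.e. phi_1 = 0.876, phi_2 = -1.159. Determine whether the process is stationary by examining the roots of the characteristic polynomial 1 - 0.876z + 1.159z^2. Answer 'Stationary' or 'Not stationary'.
\text{Not stationary}

The AR(p) characteristic polynomial is P(z) = 1 - 0.876z + 1.159z^2.
Stationarity requires all roots to lie outside the unit circle, i.e. |z| > 1 for every root.
Set 1 + (-0.876) z + (1.159) z^2 = 0, i.e. a z^2 + b z + c = 0 with a = 1.159, b = -0.876, c = 1.
Discriminant D = b^2 - 4ac = (-0.876)^2 - 4*(1.159)*1 = 0.767376 - (4.636) = -3.868624.
D < 0, so the roots are the complex-conjugate pair z = (-b +/- i sqrt(-D)) / (2a) = 0.3779 +/- 0.8485i.
For a conjugate pair |z|^2 = z * conj(z) = (product of roots) = c/a = 1/(1.159) = 0.862813, so |z| = sqrt(0.862813) = 0.9289 for both roots.
Moduli of all roots: 0.9289, 0.9289.
All moduli strictly greater than 1? No.
Verdict: Not stationary.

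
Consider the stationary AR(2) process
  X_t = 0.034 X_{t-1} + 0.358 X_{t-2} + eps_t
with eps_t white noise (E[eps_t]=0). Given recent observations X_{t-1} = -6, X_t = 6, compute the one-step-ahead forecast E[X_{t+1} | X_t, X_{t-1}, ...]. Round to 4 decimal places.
E[X_{t+1} \mid \mathcal F_t] = -1.9440

For an AR(p) model X_t = c + sum_i phi_i X_{t-i} + eps_t, the
one-step-ahead conditional mean is
  E[X_{t+1} | X_t, ...] = c + sum_i phi_i X_{t+1-i}.
Substitute known values:
  E[X_{t+1} | ...] = (0.034) * (6) + (0.358) * (-6)
                   = -1.9440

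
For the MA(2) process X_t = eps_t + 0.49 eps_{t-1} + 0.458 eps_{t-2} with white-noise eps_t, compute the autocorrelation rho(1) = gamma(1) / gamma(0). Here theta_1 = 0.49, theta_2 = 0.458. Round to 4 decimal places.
\rho(1) = 0.4927

For an MA(q) process with theta_0 = 1, the autocovariance is
  gamma(k) = sigma^2 * sum_{i=0..q-k} theta_i * theta_{i+k},
and rho(k) = gamma(k) / gamma(0). Sigma^2 cancels.
  numerator   = (1)*(0.49) + (0.49)*(0.458) = 0.71442.
  denominator = (1)^2 + (0.49)^2 + (0.458)^2 = 1.449864.
  rho(1) = 0.71442 / 1.449864 = 0.4927.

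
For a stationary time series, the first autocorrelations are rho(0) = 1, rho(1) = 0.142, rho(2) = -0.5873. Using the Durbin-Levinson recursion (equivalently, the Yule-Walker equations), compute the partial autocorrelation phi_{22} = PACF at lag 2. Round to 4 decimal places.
\phi_{22} = -0.6200

The PACF at lag k is phi_{kk}, the last component of the solution
to the Yule-Walker system G_k phi = r_k where
  (G_k)_{ij} = rho(|i - j|), (r_k)_i = rho(i), i,j = 1..k.
Equivalently, Durbin-Levinson gives phi_{kk} iteratively:
  phi_{11} = rho(1)
  phi_{kk} = [rho(k) - sum_{j=1..k-1} phi_{k-1,j} rho(k-j)]
            / [1 - sum_{j=1..k-1} phi_{k-1,j} rho(j)],
  phi_{k,j} = phi_{k-1,j} - phi_{kk} phi_{k-1,k-j},  j = 1..k-1.
Step k = 1:
  phi_11 = rho(1) = 0.142.
Step k = 2:
  phi_22 = [rho(2) - phi_11 rho(1)] / [1 - phi_11 rho(1)] = [-0.5873 - (0.142)(0.142)] / [1 - (0.142)(0.142)]
         = -0.607464 / 0.979836 = -0.62.
Therefore phi_{22} = -0.6200.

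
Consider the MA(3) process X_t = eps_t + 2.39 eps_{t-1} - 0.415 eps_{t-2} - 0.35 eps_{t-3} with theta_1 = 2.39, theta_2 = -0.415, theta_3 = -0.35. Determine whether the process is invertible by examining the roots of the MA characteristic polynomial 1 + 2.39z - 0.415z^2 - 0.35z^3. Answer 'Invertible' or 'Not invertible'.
\text{Not invertible}

The MA(q) characteristic polynomial is P(z) = 1 + 2.39z - 0.415z^2 - 0.35z^3.
Invertibility requires all roots to lie outside the unit circle, i.e. |z| > 1 for every root.
Degree 3: look for a simple real root z0 first, then factor out (1 - z/z0) and solve the remaining quadratic.
Testing z0 = -0.4: P(-0.4) = 1 + (2.39)(-0.4) + (-0.415)(-0.4)^2 + (-0.35)(-0.4)^3
  = 1 + (-0.956) + (-0.0664) + (0.0224) = 0.  So z_0 = -0.4 is a root, |z_0| = 0.4.
Divide out the factor (1 + 2.5 z) = (1 - z/z0) (since 1/z0 = -2.5):
  P(z) = (1 + 2.5 z)(1 + (-0.11) z + (-0.14) z^2)
  [check: z-coef -0.11 - (-2.5) = 2.39; z^2-coef -0.14 - (-2.5)(-0.11) = -0.415; z^3-coef -(-2.5)(-0.14) = -0.35.]
Remaining roots from the quadratic factor 1 + (-0.11) z + (-0.14) z^2:
  Set 1 + (-0.11) z + (-0.14) z^2 = 0, i.e. a z^2 + b z + c = 0 with a = -0.14, b = -0.11, c = 1.
  Discriminant D = b^2 - 4ac = (-0.11)^2 - 4*(-0.14)*1 = 0.0121 - (-0.56) = 0.5721.
  D >= 0, so the roots are real: z = (-b +/- sqrt(D)) / (2a) = (0.11 +/- 0.756373) / (-0.28).
    z_1 = (0.11 + 0.756373) / (-0.28) = -3.0942,   |z_1| = 3.0942.
    z_2 = (0.11 - 0.756373) / (-0.28) = 2.3085,   |z_2| = 2.3085.
Moduli of all roots: 0.4000, 3.0942, 2.3085.
All moduli strictly greater than 1? No.
Verdict: Not invertible.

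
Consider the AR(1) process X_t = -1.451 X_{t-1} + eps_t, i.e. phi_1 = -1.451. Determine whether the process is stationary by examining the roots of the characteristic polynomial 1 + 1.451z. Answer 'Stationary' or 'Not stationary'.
\text{Not stationary}

The AR(p) characteristic polynomial is P(z) = 1 + 1.451z.
Stationarity requires all roots to lie outside the unit circle, i.e. |z| > 1 for every root.
This is linear in z: 1 + (1.451) z = 0  =>  z = -1/(1.451) = -0.68918,  |z| = 0.68918.
Moduli of all roots: 0.6892.
All moduli strictly greater than 1? No.
Verdict: Not stationary.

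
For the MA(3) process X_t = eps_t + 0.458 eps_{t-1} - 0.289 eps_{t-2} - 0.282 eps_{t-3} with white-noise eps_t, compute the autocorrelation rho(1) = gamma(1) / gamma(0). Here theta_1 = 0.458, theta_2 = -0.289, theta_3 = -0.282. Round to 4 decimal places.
\rho(1) = 0.2966

For an MA(q) process with theta_0 = 1, the autocovariance is
  gamma(k) = sigma^2 * sum_{i=0..q-k} theta_i * theta_{i+k},
and rho(k) = gamma(k) / gamma(0). Sigma^2 cancels.
  numerator   = (1)*(0.458) + (0.458)*(-0.289) + (-0.289)*(-0.282) = 0.407136.
  denominator = (1)^2 + (0.458)^2 + (-0.289)^2 + (-0.282)^2 = 1.372809.
  rho(1) = 0.407136 / 1.372809 = 0.2966.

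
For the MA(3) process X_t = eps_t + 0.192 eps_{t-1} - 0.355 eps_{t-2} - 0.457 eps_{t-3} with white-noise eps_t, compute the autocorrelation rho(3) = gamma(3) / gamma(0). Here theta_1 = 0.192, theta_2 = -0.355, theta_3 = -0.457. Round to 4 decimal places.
\rho(3) = -0.3332

For an MA(q) process with theta_0 = 1, the autocovariance is
  gamma(k) = sigma^2 * sum_{i=0..q-k} theta_i * theta_{i+k},
and rho(k) = gamma(k) / gamma(0). Sigma^2 cancels.
  numerator   = (1)*(-0.457) = -0.457.
  denominator = (1)^2 + (0.192)^2 + (-0.355)^2 + (-0.457)^2 = 1.371738.
  rho(3) = -0.457 / 1.371738 = -0.3332.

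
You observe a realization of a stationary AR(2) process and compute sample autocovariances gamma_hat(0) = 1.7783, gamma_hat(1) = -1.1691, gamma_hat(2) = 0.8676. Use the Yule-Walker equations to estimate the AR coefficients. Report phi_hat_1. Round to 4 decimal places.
\hat\phi_{1} = -0.5930

The Yule-Walker equations for an AR(p) process read, in matrix form,
  Gamma_p phi = r_p,   with   (Gamma_p)_{ij} = gamma(|i - j|),
                       (r_p)_i = gamma(i),   i,j = 1..p.
Substitute the sample gammas (Toeplitz matrix and right-hand side of size 2):
  Gamma_p = [[1.7783, -1.1691], [-1.1691, 1.7783]]
  r_p     = [-1.1691, 0.8676]
Written out:
  1.7783 phi_1 - 1.1691 phi_2 = -1.1691
  -1.1691 phi_1 + 1.7783 phi_2 = 0.8676
Solve by Cramer's rule:
  det = gamma(0)^2 - gamma(1)^2 = (1.7783)^2 - (-1.1691)^2 = 3.16235089 - 1.36679481 = 1.79555608
  phi_hat_1 = [gamma(1) gamma(0) - gamma(1) gamma(2)] / det = [(-1.1691)(1.7783) - (-1.1691)(0.8676)] / 1.79555608 = -1.06469937 / 1.79555608 = -0.593
  phi_hat_2 = [gamma(0) gamma(2) - gamma(1)^2] / det = [(1.7783)(0.8676) - (-1.1691)^2] / 1.79555608 = 0.17605827 / 1.79555608 = 0.0981
So phi_hat = [-0.5930, 0.0981].
Therefore phi_hat_1 = -0.5930.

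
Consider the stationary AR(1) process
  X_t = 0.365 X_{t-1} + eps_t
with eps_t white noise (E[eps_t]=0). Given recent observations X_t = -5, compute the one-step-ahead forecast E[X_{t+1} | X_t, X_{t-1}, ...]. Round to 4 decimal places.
E[X_{t+1} \mid \mathcal F_t] = -1.8250

For an AR(p) model X_t = c + sum_i phi_i X_{t-i} + eps_t, the
one-step-ahead conditional mean is
  E[X_{t+1} | X_t, ...] = c + sum_i phi_i X_{t+1-i}.
Substitute known values:
  E[X_{t+1} | ...] = (0.365) * (-5)
                   = -1.8250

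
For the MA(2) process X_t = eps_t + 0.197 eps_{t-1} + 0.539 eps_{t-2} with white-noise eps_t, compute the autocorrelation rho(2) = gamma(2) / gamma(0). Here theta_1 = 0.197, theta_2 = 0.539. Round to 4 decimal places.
\rho(2) = 0.4055

For an MA(q) process with theta_0 = 1, the autocovariance is
  gamma(k) = sigma^2 * sum_{i=0..q-k} theta_i * theta_{i+k},
and rho(k) = gamma(k) / gamma(0). Sigma^2 cancels.
  numerator   = (1)*(0.539) = 0.539.
  denominator = (1)^2 + (0.197)^2 + (0.539)^2 = 1.32933.
  rho(2) = 0.539 / 1.32933 = 0.4055.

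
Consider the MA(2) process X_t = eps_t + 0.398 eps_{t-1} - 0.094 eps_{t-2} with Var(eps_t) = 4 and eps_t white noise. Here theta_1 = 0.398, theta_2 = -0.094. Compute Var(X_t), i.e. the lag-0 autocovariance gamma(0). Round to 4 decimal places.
\gamma(0) = 4.6690

For an MA(q) process X_t = eps_t + sum_i theta_i eps_{t-i} with
Var(eps_t) = sigma^2, the variance is
  gamma(0) = sigma^2 * (1 + sum_i theta_i^2).
  sum_i theta_i^2 = (0.398)^2 + (-0.094)^2 = 0.158404 + 0.008836 = 0.16724.
  gamma(0) = 4 * (1 + 0.16724) = 4 * 1.16724 = 4.66896, which rounds to 4.6690.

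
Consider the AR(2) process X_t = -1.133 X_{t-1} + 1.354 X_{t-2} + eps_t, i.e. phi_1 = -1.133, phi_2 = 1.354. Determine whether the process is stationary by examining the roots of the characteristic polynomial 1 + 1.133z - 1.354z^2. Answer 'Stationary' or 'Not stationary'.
\text{Not stationary}

The AR(p) characteristic polynomial is P(z) = 1 + 1.133z - 1.354z^2.
Stationarity requires all roots to lie outside the unit circle, i.e. |z| > 1 for every root.
Set 1 + (1.133) z + (-1.354) z^2 = 0, i.e. a z^2 + b z + c = 0 with a = -1.354, b = 1.133, c = 1.
Discriminant D = b^2 - 4ac = (1.133)^2 - 4*(-1.354)*1 = 1.283689 - (-5.416) = 6.699689.
D >= 0, so the roots are real: z = (-b +/- sqrt(D)) / (2a) = (-1.133 +/- 2.588376) / (-2.708).
  z_1 = (-1.133 + 2.588376) / (-2.708) = -0.5374,   |z_1| = 0.5374.
  z_2 = (-1.133 - 2.588376) / (-2.708) = 1.3742,   |z_2| = 1.3742.
Moduli of all roots: 0.5374, 1.3742.
All moduli strictly greater than 1? No.
Verdict: Not stationary.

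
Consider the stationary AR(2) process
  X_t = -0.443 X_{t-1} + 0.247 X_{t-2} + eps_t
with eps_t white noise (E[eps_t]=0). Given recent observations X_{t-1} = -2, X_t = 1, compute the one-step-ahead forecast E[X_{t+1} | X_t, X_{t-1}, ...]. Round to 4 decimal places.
E[X_{t+1} \mid \mathcal F_t] = -0.9370

For an AR(p) model X_t = c + sum_i phi_i X_{t-i} + eps_t, the
one-step-ahead conditional mean is
  E[X_{t+1} | X_t, ...] = c + sum_i phi_i X_{t+1-i}.
Substitute known values:
  E[X_{t+1} | ...] = (-0.443) * (1) + (0.247) * (-2)
                   = -0.9370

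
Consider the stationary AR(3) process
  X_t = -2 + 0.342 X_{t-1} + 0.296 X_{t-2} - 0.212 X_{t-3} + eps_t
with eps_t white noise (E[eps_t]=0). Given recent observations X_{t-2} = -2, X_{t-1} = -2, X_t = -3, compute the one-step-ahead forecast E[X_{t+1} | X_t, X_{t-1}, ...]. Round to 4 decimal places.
E[X_{t+1} \mid \mathcal F_t] = -3.1940

For an AR(p) model X_t = c + sum_i phi_i X_{t-i} + eps_t, the
one-step-ahead conditional mean is
  E[X_{t+1} | X_t, ...] = c + sum_i phi_i X_{t+1-i}.
Substitute known values:
  E[X_{t+1} | ...] = -2 + (0.342) * (-3) + (0.296) * (-2) + (-0.212) * (-2)
                   = -3.1940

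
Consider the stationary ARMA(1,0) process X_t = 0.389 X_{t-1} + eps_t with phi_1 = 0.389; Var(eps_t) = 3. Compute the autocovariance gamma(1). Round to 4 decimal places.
\gamma(1) = 1.3751

Multiply the model equation by X_{t-k} and take expectations. With theta_0 = psi_0 = 1 and psi_j the MA(infinity) weights, this gives
  gamma(k) - sum_i phi_i gamma(k-i) = c_k,
  c_k = sigma^2 * sum_{j=k..q} theta_j psi_{j-k}   (c_k = 0 for k > q),
using gamma(-m) = gamma(m).
Pure AR (q = 0): c_0 = sigma^2 = 3, c_k = 0 for k >= 1.
Equations for k = 0 and k = 1 (AR order 1):
  gamma(0) = phi_1 gamma(1) + c_0
  gamma(1) = phi_1 gamma(0) + c_1
Substituting the second into the first: gamma(0) (1 - phi_1^2) = c_0 + phi_1 c_1, so
  gamma(0) = c_0 / (1 - phi_1^2) = 3 / (1 - (0.389)^2) = 3 / 0.848679 = 3.534905.
  gamma(1) = phi_1 gamma(0) = (0.389)(3.534905) = 1.375078.
Therefore gamma(1) = 1.3751 (to 4 decimal places).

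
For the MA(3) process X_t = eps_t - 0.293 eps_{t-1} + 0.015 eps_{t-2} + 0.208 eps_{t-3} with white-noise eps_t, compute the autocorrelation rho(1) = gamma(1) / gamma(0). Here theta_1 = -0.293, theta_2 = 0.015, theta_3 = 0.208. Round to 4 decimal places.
\rho(1) = -0.2606

For an MA(q) process with theta_0 = 1, the autocovariance is
  gamma(k) = sigma^2 * sum_{i=0..q-k} theta_i * theta_{i+k},
and rho(k) = gamma(k) / gamma(0). Sigma^2 cancels.
  numerator   = (1)*(-0.293) + (-0.293)*(0.015) + (0.015)*(0.208) = -0.294275.
  denominator = (1)^2 + (-0.293)^2 + (0.015)^2 + (0.208)^2 = 1.129338.
  rho(1) = -0.294275 / 1.129338 = -0.2606.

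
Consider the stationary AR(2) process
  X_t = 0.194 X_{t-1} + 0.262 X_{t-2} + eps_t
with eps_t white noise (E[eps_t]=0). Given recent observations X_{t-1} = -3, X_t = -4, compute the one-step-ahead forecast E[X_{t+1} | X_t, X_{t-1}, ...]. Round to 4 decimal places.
E[X_{t+1} \mid \mathcal F_t] = -1.5620

For an AR(p) model X_t = c + sum_i phi_i X_{t-i} + eps_t, the
one-step-ahead conditional mean is
  E[X_{t+1} | X_t, ...] = c + sum_i phi_i X_{t+1-i}.
Substitute known values:
  E[X_{t+1} | ...] = (0.194) * (-4) + (0.262) * (-3)
                   = -1.5620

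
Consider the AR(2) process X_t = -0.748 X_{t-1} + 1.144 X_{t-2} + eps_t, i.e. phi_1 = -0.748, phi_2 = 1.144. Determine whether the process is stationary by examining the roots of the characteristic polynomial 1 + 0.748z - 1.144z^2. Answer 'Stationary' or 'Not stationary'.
\text{Not stationary}

The AR(p) characteristic polynomial is P(z) = 1 + 0.748z - 1.144z^2.
Stationarity requires all roots to lie outside the unit circle, i.e. |z| > 1 for every root.
Set 1 + (0.748) z + (-1.144) z^2 = 0, i.e. a z^2 + b z + c = 0 with a = -1.144, b = 0.748, c = 1.
Discriminant D = b^2 - 4ac = (0.748)^2 - 4*(-1.144)*1 = 0.559504 - (-4.576) = 5.135504.
D >= 0, so the roots are real: z = (-b +/- sqrt(D)) / (2a) = (-0.748 +/- 2.266165) / (-2.288).
  z_1 = (-0.748 + 2.266165) / (-2.288) = -0.6635,   |z_1| = 0.6635.
  z_2 = (-0.748 - 2.266165) / (-2.288) = 1.3174,   |z_2| = 1.3174.
Moduli of all roots: 0.6635, 1.3174.
All moduli strictly greater than 1? No.
Verdict: Not stationary.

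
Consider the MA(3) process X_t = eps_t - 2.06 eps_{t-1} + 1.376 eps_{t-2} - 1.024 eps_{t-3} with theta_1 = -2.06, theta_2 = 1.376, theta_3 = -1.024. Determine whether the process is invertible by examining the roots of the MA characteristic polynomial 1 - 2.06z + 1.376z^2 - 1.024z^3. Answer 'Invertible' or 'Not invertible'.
\text{Not invertible}

The MA(q) characteristic polynomial is P(z) = 1 - 2.06z + 1.376z^2 - 1.024z^3.
Invertibility requires all roots to lie outside the unit circle, i.e. |z| > 1 for every root.
Degree 3: look for a simple real root z0 first, then factor out (1 - z/z0) and solve the remaining quadratic.
Testing z0 = 0.625: P(0.625) = 1 + (-2.06)(0.625) + (1.376)(0.625)^2 + (-1.024)(0.625)^3
  = 1 + (-1.2875) + (0.5375) + (-0.25) = 0.  So z_0 = 0.625 is a root, |z_0| = 0.625.
Divide out the factor (1 - 1.6 z) = (1 - z/z0) (since 1/z0 = 1.6):
  P(z) = (1 - 1.6 z)(1 + (-0.46) z + (0.64) z^2)
  [check: z-coef -0.46 - (1.6) = -2.06; z^2-coef 0.64 - (1.6)(-0.46) = 1.376; z^3-coef -(1.6)(0.64) = -1.024.]
Remaining roots from the quadratic factor 1 + (-0.46) z + (0.64) z^2:
  Set 1 + (-0.46) z + (0.64) z^2 = 0, i.e. a z^2 + b z + c = 0 with a = 0.64, b = -0.46, c = 1.
  Discriminant D = b^2 - 4ac = (-0.46)^2 - 4*(0.64)*1 = 0.2116 - (2.56) = -2.3484.
  D < 0, so the roots are the complex-conjugate pair z = (-b +/- i sqrt(-D)) / (2a) = 0.3594 +/- 1.1972i.
  For a conjugate pair |z|^2 = z * conj(z) = (product of roots) = c/a = 1/(0.64) = 1.5625, so |z| = sqrt(1.5625) = 1.25 for both roots.
Moduli of all roots: 0.6250, 1.2500, 1.2500.
All moduli strictly greater than 1? No.
Verdict: Not invertible.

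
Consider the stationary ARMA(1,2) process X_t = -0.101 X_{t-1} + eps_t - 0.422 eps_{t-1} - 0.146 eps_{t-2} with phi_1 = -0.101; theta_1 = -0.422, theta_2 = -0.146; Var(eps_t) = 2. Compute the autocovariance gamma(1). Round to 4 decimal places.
\gamma(1) = -0.9503

Multiply the model equation by X_{t-k} and take expectations. With theta_0 = psi_0 = 1 and psi_j the MA(infinity) weights, this gives
  gamma(k) - sum_i phi_i gamma(k-i) = c_k,
  c_k = sigma^2 * sum_{j=k..q} theta_j psi_{j-k}   (c_k = 0 for k > q),
using gamma(-m) = gamma(m).
psi-weights needed (psi_j = theta_j + sum_i phi_i psi_{j-i}):
  psi_1 = theta_1 + phi_1 = -0.422 + (-0.101) = -0.523
  psi_2 = theta_2 + phi_1 psi_1 = -0.146 + (-0.101)(-0.523) = -0.093177
Right-hand sides:
  c_0 = sigma^2 (1 + theta_1 psi_1 + theta_2 psi_2) = 2 * (1 + (-0.422)(-0.523) + (-0.146)(-0.093177)) = 2 * 1.23431 = 2.46862
  c_1 = sigma^2 (theta_1 + theta_2 psi_1) = 2 * (-0.422 + (-0.146)(-0.523)) = -0.691284
  c_2 = sigma^2 theta_2 = 2 * (-0.146) = -0.292
Equations for k = 0 and k = 1 (AR order 1):
  gamma(0) = phi_1 gamma(1) + c_0
  gamma(1) = phi_1 gamma(0) + c_1
Substituting the second into the first: gamma(0) (1 - phi_1^2) = c_0 + phi_1 c_1, so
  gamma(0) = (c_0 + phi_1 c_1) / (1 - phi_1^2) = (2.46862 + (-0.101)(-0.691284)) / (1 - (-0.101)^2) = 2.538439 / 0.989799 = 2.564601.
  gamma(1) = phi_1 gamma(0) + c_1 = (-0.101)(2.564601) + (-0.691284) = -0.950309.
Therefore gamma(1) = -0.9503 (to 4 decimal places).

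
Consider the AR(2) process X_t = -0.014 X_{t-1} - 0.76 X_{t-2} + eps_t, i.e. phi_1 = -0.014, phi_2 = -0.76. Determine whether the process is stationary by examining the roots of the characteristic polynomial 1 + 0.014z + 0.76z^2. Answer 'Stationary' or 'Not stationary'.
\text{Stationary}

The AR(p) characteristic polynomial is P(z) = 1 + 0.014z + 0.76z^2.
Stationarity requires all roots to lie outside the unit circle, i.e. |z| > 1 for every root.
Set 1 + (0.014) z + (0.76) z^2 = 0, i.e. a z^2 + b z + c = 0 with a = 0.76, b = 0.014, c = 1.
Discriminant D = b^2 - 4ac = (0.014)^2 - 4*(0.76)*1 = 0.000196 - (3.04) = -3.039804.
D < 0, so the roots are the complex-conjugate pair z = (-b +/- i sqrt(-D)) / (2a) = -0.0092 +/- 1.147i.
For a conjugate pair |z|^2 = z * conj(z) = (product of roots) = c/a = 1/(0.76) = 1.315789, so |z| = sqrt(1.315789) = 1.1471 for both roots.
Moduli of all roots: 1.1471, 1.1471.
All moduli strictly greater than 1? Yes.
Verdict: Stationary.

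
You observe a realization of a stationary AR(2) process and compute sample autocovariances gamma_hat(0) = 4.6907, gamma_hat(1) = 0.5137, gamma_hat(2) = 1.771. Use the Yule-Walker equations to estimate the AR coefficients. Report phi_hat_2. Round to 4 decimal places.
\hat\phi_{2} = 0.3700

The Yule-Walker equations for an AR(p) process read, in matrix form,
  Gamma_p phi = r_p,   with   (Gamma_p)_{ij} = gamma(|i - j|),
                       (r_p)_i = gamma(i),   i,j = 1..p.
Substitute the sample gammas (Toeplitz matrix and right-hand side of size 2):
  Gamma_p = [[4.6907, 0.5137], [0.5137, 4.6907]]
  r_p     = [0.5137, 1.771]
Written out:
  4.6907 phi_1 + 0.5137 phi_2 = 0.5137
  0.5137 phi_1 + 4.6907 phi_2 = 1.771
Solve by Cramer's rule:
  det = gamma(0)^2 - gamma(1)^2 = (4.6907)^2 - (0.5137)^2 = 22.00266649 - 0.26388769 = 21.7387788
  phi_hat_1 = [gamma(1) gamma(0) - gamma(1) gamma(2)] / det = [(0.5137)(4.6907) - (0.5137)(1.771)] / 21.7387788 = 1.49984989 / 21.7387788 = 0.069
  phi_hat_2 = [gamma(0) gamma(2) - gamma(1)^2] / det = [(4.6907)(1.771) - (0.5137)^2] / 21.7387788 = 8.04334201 / 21.7387788 = 0.37
So phi_hat = [0.0690, 0.3700].
Therefore phi_hat_2 = 0.3700.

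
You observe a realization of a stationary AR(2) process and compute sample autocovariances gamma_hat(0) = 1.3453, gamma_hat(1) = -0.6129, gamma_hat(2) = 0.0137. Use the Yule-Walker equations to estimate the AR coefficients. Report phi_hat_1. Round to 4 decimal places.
\hat\phi_{1} = -0.5691

The Yule-Walker equations for an AR(p) process read, in matrix form,
  Gamma_p phi = r_p,   with   (Gamma_p)_{ij} = gamma(|i - j|),
                       (r_p)_i = gamma(i),   i,j = 1..p.
Substitute the sample gammas (Toeplitz matrix and right-hand side of size 2):
  Gamma_p = [[1.3453, -0.6129], [-0.6129, 1.3453]]
  r_p     = [-0.6129, 0.0137]
Written out:
  1.3453 phi_1 - 0.6129 phi_2 = -0.6129
  -0.6129 phi_1 + 1.3453 phi_2 = 0.0137
Solve by Cramer's rule:
  det = gamma(0)^2 - gamma(1)^2 = (1.3453)^2 - (-0.6129)^2 = 1.80983209 - 0.37564641 = 1.43418568
  phi_hat_1 = [gamma(1) gamma(0) - gamma(1) gamma(2)] / det = [(-0.6129)(1.3453) - (-0.6129)(0.0137)] / 1.43418568 = -0.81613764 / 1.43418568 = -0.5691
  phi_hat_2 = [gamma(0) gamma(2) - gamma(1)^2] / det = [(1.3453)(0.0137) - (-0.6129)^2] / 1.43418568 = -0.3572158 / 1.43418568 = -0.2491
So phi_hat = [-0.5691, -0.2491].
Therefore phi_hat_1 = -0.5691.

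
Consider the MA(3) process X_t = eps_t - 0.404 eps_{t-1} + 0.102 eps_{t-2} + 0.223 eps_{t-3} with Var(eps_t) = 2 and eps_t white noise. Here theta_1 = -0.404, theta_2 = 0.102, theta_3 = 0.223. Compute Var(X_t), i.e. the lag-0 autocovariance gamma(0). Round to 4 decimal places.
\gamma(0) = 2.4467

For an MA(q) process X_t = eps_t + sum_i theta_i eps_{t-i} with
Var(eps_t) = sigma^2, the variance is
  gamma(0) = sigma^2 * (1 + sum_i theta_i^2).
  sum_i theta_i^2 = (-0.404)^2 + (0.102)^2 + (0.223)^2 = 0.163216 + 0.010404 + 0.049729 = 0.223349.
  gamma(0) = 2 * (1 + 0.223349) = 2 * 1.223349 = 2.446698, which rounds to 2.4467.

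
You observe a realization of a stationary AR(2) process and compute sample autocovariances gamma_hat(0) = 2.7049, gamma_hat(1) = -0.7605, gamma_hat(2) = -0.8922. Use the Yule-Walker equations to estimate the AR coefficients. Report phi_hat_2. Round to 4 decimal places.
\hat\phi_{2} = -0.4440

The Yule-Walker equations for an AR(p) process read, in matrix form,
  Gamma_p phi = r_p,   with   (Gamma_p)_{ij} = gamma(|i - j|),
                       (r_p)_i = gamma(i),   i,j = 1..p.
Substitute the sample gammas (Toeplitz matrix and right-hand side of size 2):
  Gamma_p = [[2.7049, -0.7605], [-0.7605, 2.7049]]
  r_p     = [-0.7605, -0.8922]
Written out:
  2.7049 phi_1 - 0.7605 phi_2 = -0.7605
  -0.7605 phi_1 + 2.7049 phi_2 = -0.8922
Solve by Cramer's rule:
  det = gamma(0)^2 - gamma(1)^2 = (2.7049)^2 - (-0.7605)^2 = 7.31648401 - 0.57836025 = 6.73812376
  phi_hat_1 = [gamma(1) gamma(0) - gamma(1) gamma(2)] / det = [(-0.7605)(2.7049) - (-0.7605)(-0.8922)] / 6.73812376 = -2.73559455 / 6.73812376 = -0.406
  phi_hat_2 = [gamma(0) gamma(2) - gamma(1)^2] / det = [(2.7049)(-0.8922) - (-0.7605)^2] / 6.73812376 = -2.99167203 / 6.73812376 = -0.444
So phi_hat = [-0.4060, -0.4440].
Therefore phi_hat_2 = -0.4440.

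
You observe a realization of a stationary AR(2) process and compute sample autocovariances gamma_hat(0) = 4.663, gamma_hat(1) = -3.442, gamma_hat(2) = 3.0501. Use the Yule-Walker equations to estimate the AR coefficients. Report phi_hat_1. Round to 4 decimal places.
\hat\phi_{1} = -0.5610

The Yule-Walker equations for an AR(p) process read, in matrix form,
  Gamma_p phi = r_p,   with   (Gamma_p)_{ij} = gamma(|i - j|),
                       (r_p)_i = gamma(i),   i,j = 1..p.
Substitute the sample gammas (Toeplitz matrix and right-hand side of size 2):
  Gamma_p = [[4.663, -3.442], [-3.442, 4.663]]
  r_p     = [-3.442, 3.0501]
Written out:
  4.663 phi_1 - 3.442 phi_2 = -3.442
  -3.442 phi_1 + 4.663 phi_2 = 3.0501
Solve by Cramer's rule:
  det = gamma(0)^2 - gamma(1)^2 = (4.663)^2 - (-3.442)^2 = 21.743569 - 11.847364 = 9.896205
  phi_hat_1 = [gamma(1) gamma(0) - gamma(1) gamma(2)] / det = [(-3.442)(4.663) - (-3.442)(3.0501)] / 9.896205 = -5.5516018 / 9.896205 = -0.561
  phi_hat_2 = [gamma(0) gamma(2) - gamma(1)^2] / det = [(4.663)(3.0501) - (-3.442)^2] / 9.896205 = 2.3752523 / 9.896205 = 0.24
So phi_hat = [-0.5610, 0.2400].
Therefore phi_hat_1 = -0.5610.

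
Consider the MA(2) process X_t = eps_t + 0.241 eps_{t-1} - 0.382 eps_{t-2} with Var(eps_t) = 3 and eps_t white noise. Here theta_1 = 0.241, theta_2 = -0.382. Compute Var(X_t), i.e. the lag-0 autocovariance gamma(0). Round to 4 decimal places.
\gamma(0) = 3.6120

For an MA(q) process X_t = eps_t + sum_i theta_i eps_{t-i} with
Var(eps_t) = sigma^2, the variance is
  gamma(0) = sigma^2 * (1 + sum_i theta_i^2).
  sum_i theta_i^2 = (0.241)^2 + (-0.382)^2 = 0.058081 + 0.145924 = 0.204005.
  gamma(0) = 3 * (1 + 0.204005) = 3 * 1.204005 = 3.612015, which rounds to 3.6120.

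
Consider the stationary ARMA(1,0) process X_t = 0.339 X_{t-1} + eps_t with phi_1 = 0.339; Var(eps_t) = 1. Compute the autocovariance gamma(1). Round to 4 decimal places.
\gamma(1) = 0.3830

Multiply the model equation by X_{t-k} and take expectations. With theta_0 = psi_0 = 1 and psi_j the MA(infinity) weights, this gives
  gamma(k) - sum_i phi_i gamma(k-i) = c_k,
  c_k = sigma^2 * sum_{j=k..q} theta_j psi_{j-k}   (c_k = 0 for k > q),
using gamma(-m) = gamma(m).
Pure AR (q = 0): c_0 = sigma^2 = 1, c_k = 0 for k >= 1.
Equations for k = 0 and k = 1 (AR order 1):
  gamma(0) = phi_1 gamma(1) + c_0
  gamma(1) = phi_1 gamma(0) + c_1
Substituting the second into the first: gamma(0) (1 - phi_1^2) = c_0 + phi_1 c_1, so
  gamma(0) = c_0 / (1 - phi_1^2) = 1 / (1 - (0.339)^2) = 1 / 0.885079 = 1.129843.
  gamma(1) = phi_1 gamma(0) = (0.339)(1.129843) = 0.383017.
Therefore gamma(1) = 0.3830 (to 4 decimal places).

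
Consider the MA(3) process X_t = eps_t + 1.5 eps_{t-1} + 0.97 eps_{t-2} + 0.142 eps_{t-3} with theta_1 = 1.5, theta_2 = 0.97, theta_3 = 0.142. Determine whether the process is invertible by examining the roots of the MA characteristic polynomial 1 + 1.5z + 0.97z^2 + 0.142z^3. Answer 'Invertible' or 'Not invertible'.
\text{Invertible}

The MA(q) characteristic polynomial is P(z) = 1 + 1.5z + 0.97z^2 + 0.142z^3.
Invertibility requires all roots to lie outside the unit circle, i.e. |z| > 1 for every root.
Degree 3: look for a simple real root z0 first, then factor out (1 - z/z0) and solve the remaining quadratic.
Testing z0 = -5: P(-5) = 1 + (1.5)(-5) + (0.97)(-5)^2 + (0.142)(-5)^3
  = 1 + (-7.5) + (24.25) + (-17.75) = 0.  So z_0 = -5 is a root, |z_0| = 5.
Divide out the factor (1 + 0.2 z) = (1 - z/z0) (since 1/z0 = -0.2):
  P(z) = (1 + 0.2 z)(1 + (1.3) z + (0.71) z^2)
  [check: z-coef 1.3 - (-0.2) = 1.5; z^2-coef 0.71 - (-0.2)(1.3) = 0.97; z^3-coef -(-0.2)(0.71) = 0.142.]
Remaining roots from the quadratic factor 1 + (1.3) z + (0.71) z^2:
  Set 1 + (1.3) z + (0.71) z^2 = 0, i.e. a z^2 + b z + c = 0 with a = 0.71, b = 1.3, c = 1.
  Discriminant D = b^2 - 4ac = (1.3)^2 - 4*(0.71)*1 = 1.69 - (2.84) = -1.15.
  D < 0, so the roots are the complex-conjugate pair z = (-b +/- i sqrt(-D)) / (2a) = -0.9155 +/- 0.7552i.
  For a conjugate pair |z|^2 = z * conj(z) = (product of roots) = c/a = 1/(0.71) = 1.408451, so |z| = sqrt(1.408451) = 1.1868 for both roots.
Moduli of all roots: 5.0000, 1.1868, 1.1868.
All moduli strictly greater than 1? Yes.
Verdict: Invertible.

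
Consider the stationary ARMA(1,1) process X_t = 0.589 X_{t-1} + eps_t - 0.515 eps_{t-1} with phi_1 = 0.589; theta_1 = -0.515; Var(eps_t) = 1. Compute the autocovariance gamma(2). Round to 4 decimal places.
\gamma(2) = 0.0465

Multiply the model equation by X_{t-k} and take expectations. With theta_0 = psi_0 = 1 and psi_j the MA(infinity) weights, this gives
  gamma(k) - sum_i phi_i gamma(k-i) = c_k,
  c_k = sigma^2 * sum_{j=k..q} theta_j psi_{j-k}   (c_k = 0 for k > q),
using gamma(-m) = gamma(m).
psi-weights needed (psi_j = theta_j + sum_i phi_i psi_{j-i}):
  psi_1 = theta_1 + phi_1 = -0.515 + (0.589) = 0.074
Right-hand sides:
  c_0 = sigma^2 (1 + theta_1 psi_1) = 1 * (1 + (-0.515)(0.074)) = 1 * 0.96189 = 0.96189
  c_1 = sigma^2 theta_1 = 1 * (-0.515) = -0.515
  c_2 = 0
Equations for k = 0 and k = 1 (AR order 1):
  gamma(0) = phi_1 gamma(1) + c_0
  gamma(1) = phi_1 gamma(0) + c_1
Substituting the second into the first: gamma(0) (1 - phi_1^2) = c_0 + phi_1 c_1, so
  gamma(0) = (c_0 + phi_1 c_1) / (1 - phi_1^2) = (0.96189 + (0.589)(-0.515)) / (1 - (0.589)^2) = 0.658555 / 0.653079 = 1.008385.
  gamma(1) = phi_1 gamma(0) + c_1 = (0.589)(1.008385) + (-0.515) = 0.078939.
For k = 2 (> q): gamma(2) = phi_1 gamma(1) = (0.589)(0.078939) = 0.046495.
Therefore gamma(2) = 0.0465 (to 4 decimal places).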